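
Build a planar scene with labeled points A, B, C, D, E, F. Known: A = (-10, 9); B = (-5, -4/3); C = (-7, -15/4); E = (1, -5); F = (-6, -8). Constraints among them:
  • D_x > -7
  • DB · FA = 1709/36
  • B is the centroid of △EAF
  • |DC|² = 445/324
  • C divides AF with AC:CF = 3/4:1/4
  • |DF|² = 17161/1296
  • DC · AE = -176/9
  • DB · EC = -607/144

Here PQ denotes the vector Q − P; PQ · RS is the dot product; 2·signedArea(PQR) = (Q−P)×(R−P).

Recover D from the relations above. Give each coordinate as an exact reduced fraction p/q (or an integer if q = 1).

1. D_x = -6  [DB · FA = 1709/36 ∩ DC · AE = -176/9]
2. D_y = -157/36  [DB · FA = 1709/36 ∩ DC · AE = -176/9]
   → D = (-6, -157/36)

D = (-6, -157/36)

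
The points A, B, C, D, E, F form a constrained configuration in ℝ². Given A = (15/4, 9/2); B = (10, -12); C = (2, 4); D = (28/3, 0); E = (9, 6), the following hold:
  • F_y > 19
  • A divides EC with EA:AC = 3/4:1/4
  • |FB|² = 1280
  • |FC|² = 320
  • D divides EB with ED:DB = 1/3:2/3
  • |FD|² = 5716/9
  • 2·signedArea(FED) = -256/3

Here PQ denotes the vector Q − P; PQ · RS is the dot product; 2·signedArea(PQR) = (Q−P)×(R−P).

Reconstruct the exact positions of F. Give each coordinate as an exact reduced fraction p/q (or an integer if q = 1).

F = (-6, 20)

1. F_x = -6  [line 6·x + 1/3·y + 88/3 = 0 ∩ |FC|² = 320]
2. F_y = 20  [line 6·x + 1/3·y + 88/3 = 0 ∩ |FC|² = 320]
   → F = (-6, 20)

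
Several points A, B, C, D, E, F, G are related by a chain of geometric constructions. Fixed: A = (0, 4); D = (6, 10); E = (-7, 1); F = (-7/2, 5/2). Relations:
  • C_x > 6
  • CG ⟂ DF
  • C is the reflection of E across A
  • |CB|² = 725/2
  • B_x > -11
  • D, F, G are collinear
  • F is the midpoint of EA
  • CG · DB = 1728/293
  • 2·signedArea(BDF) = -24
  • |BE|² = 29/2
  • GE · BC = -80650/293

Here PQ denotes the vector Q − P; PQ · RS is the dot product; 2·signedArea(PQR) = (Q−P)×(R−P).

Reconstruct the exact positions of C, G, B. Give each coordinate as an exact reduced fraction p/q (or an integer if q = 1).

1. C_x = 7  [C is the reflection of E across A]
2. C_y = 7  [C is the reflection of E across A]
   → C = (7, 7)
3. G_x = 1511/293  [D, F, G are collinear ∩ CG ⟂ DF]
4. G_y = 2735/293  [D, F, G are collinear ∩ CG ⟂ DF]
   → G = (1511/293, 2735/293)
5. B_x = -21/2  [2·signedArea(BDF) = -24 ∩ GE · BC = -80650/293]
6. B_y = -1/2  [2·signedArea(BDF) = -24 ∩ GE · BC = -80650/293]
   → B = (-21/2, -1/2)

B = (-21/2, -1/2)
C = (7, 7)
G = (1511/293, 2735/293)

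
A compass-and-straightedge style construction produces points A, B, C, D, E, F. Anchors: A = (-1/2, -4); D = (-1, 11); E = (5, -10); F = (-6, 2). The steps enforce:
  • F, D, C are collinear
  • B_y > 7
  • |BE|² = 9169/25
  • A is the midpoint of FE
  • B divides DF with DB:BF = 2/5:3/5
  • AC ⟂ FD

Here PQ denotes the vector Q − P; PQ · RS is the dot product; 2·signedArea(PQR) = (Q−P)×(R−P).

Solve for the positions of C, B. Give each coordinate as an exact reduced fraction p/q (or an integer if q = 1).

1. C_x = -29/4  [F, D, C are collinear ∩ AC ⟂ FD]
2. C_y = -1/4  [F, D, C are collinear ∩ AC ⟂ FD]
   → C = (-29/4, -1/4)
3. B_x = -3  [B divides DF with DB:BF = 2/5:3/5]
4. B_y = 37/5  [B divides DF with DB:BF = 2/5:3/5]
   → B = (-3, 37/5)

B = (-3, 37/5)
C = (-29/4, -1/4)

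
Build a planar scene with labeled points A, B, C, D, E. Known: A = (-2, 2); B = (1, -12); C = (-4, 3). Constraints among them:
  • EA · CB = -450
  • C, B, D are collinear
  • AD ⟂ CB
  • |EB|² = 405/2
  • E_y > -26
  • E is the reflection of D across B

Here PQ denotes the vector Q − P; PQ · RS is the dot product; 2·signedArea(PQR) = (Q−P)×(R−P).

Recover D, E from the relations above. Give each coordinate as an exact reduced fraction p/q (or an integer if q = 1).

D = (-7/2, 3/2)
E = (11/2, -51/2)

1. D_x = -7/2  [C, B, D are collinear ∩ AD ⟂ CB]
2. D_y = 3/2  [C, B, D are collinear ∩ AD ⟂ CB]
   → D = (-7/2, 3/2)
3. E_x = 11/2  [E is the reflection of D across B]
4. E_y = -51/2  [E is the reflection of D across B]
   → E = (11/2, -51/2)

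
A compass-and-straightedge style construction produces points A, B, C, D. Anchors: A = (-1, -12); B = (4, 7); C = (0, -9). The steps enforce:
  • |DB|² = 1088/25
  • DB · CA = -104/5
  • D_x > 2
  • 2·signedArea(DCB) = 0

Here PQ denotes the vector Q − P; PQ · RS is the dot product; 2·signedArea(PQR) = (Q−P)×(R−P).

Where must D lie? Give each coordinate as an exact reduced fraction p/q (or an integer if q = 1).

1. D_x = 12/5  [2·signedArea(DCB) = 0 ∩ DB · CA = -104/5]
2. D_y = 3/5  [2·signedArea(DCB) = 0 ∩ DB · CA = -104/5]
   → D = (12/5, 3/5)

D = (12/5, 3/5)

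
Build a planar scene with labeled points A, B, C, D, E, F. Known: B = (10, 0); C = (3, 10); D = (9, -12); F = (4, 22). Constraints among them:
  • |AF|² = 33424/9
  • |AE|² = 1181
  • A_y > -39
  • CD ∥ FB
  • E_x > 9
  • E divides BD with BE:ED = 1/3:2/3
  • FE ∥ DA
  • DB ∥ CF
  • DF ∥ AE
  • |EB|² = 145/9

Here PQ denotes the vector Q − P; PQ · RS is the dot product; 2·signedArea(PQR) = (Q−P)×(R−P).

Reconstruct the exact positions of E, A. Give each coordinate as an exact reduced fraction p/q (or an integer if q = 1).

1. E_x = 29/3  [E divides BD with BE:ED = 1/3:2/3]
2. E_y = -4  [E divides BD with BE:ED = 1/3:2/3]
   → E = (29/3, -4)
3. A_x = 44/3  [DF ∥ AE ∩ FE ∥ DA]
4. A_y = -38  [DF ∥ AE ∩ FE ∥ DA]
   → A = (44/3, -38)

A = (44/3, -38)
E = (29/3, -4)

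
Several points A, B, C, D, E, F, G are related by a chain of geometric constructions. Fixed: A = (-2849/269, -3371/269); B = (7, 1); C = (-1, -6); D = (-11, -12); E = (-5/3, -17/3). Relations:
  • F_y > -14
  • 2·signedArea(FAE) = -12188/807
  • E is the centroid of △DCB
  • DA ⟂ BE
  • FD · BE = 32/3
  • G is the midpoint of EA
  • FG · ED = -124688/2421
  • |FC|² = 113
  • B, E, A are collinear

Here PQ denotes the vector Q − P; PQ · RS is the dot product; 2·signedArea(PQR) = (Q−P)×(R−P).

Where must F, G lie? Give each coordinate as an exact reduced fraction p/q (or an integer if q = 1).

F = (-9, -13)
G = (-4946/807, -7343/807)

1. F_x = -9  [2·signedArea(FAE) = -12188/807 ∩ FD · BE = 32/3]
2. F_y = -13  [2·signedArea(FAE) = -12188/807 ∩ FD · BE = 32/3]
   → F = (-9, -13)
3. G_x = -4946/807  [FG · ED = -124688/2421 ∩ G is the midpoint of EA]
4. G_y = -7343/807  [FG · ED = -124688/2421 ∩ G is the midpoint of EA]
   → G = (-4946/807, -7343/807)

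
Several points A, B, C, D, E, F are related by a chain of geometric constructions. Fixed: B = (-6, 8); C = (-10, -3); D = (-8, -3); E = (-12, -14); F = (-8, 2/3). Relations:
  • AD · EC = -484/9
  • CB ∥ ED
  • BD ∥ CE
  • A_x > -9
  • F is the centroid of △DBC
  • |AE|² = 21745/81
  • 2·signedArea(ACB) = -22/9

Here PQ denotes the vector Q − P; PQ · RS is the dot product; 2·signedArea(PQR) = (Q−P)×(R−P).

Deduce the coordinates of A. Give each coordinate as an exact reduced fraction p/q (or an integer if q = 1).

A = (-8, 17/9)

1. A_x = -8  [2·signedArea(ACB) = -22/9 ∩ AD · EC = -484/9]
2. A_y = 17/9  [2·signedArea(ACB) = -22/9 ∩ AD · EC = -484/9]
   → A = (-8, 17/9)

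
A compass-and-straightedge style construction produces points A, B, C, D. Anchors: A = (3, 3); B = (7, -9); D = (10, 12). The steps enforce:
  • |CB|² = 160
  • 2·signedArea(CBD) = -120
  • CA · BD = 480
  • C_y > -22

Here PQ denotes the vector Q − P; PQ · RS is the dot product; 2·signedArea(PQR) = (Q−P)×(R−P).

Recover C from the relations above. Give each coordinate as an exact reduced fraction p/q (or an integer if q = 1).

1. C_x = 11  [CA · BD = 480 ∩ 2·signedArea(CBD) = -120]
2. C_y = -21  [CA · BD = 480 ∩ 2·signedArea(CBD) = -120]
   → C = (11, -21)

C = (11, -21)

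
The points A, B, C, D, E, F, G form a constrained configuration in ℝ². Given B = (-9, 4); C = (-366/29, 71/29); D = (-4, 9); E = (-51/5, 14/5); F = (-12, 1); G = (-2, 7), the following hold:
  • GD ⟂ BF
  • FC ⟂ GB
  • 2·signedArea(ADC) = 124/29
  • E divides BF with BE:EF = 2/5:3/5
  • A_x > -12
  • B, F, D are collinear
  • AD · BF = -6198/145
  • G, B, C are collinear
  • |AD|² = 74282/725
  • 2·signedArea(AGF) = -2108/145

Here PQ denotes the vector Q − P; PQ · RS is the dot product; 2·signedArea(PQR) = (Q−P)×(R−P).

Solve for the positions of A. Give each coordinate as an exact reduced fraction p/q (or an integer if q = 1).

A = (-1713/145, 372/145)

1. A_x = -1713/145  [2·signedArea(AGF) = -2108/145 ∩ AD · BF = -6198/145]
2. A_y = 372/145  [2·signedArea(AGF) = -2108/145 ∩ AD · BF = -6198/145]
   → A = (-1713/145, 372/145)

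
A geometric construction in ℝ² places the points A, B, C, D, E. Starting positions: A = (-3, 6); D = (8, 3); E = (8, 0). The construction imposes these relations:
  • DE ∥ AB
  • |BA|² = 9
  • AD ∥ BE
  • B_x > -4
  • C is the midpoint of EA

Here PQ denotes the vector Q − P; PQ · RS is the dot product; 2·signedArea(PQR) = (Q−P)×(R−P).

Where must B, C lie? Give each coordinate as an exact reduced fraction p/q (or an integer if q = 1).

1. B_x = -3  [AD ∥ BE ∩ DE ∥ AB]
2. B_y = 3  [AD ∥ BE ∩ DE ∥ AB]
   → B = (-3, 3)
3. C_x = 5/2  [C is the midpoint of EA]
4. C_y = 3  [C is the midpoint of EA]
   → C = (5/2, 3)

B = (-3, 3)
C = (5/2, 3)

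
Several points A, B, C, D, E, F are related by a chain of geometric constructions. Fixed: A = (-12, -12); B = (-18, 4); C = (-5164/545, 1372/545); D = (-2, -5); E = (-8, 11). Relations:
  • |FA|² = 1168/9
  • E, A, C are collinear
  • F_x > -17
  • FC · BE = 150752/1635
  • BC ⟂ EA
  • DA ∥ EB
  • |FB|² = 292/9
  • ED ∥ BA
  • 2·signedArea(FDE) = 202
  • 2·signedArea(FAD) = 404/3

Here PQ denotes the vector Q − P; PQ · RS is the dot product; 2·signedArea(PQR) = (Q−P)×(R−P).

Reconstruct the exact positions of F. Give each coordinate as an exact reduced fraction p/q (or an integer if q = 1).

F = (-16, -4/3)

1. F_x = -16  [2·signedArea(FAD) = 404/3 ∩ 2·signedArea(FDE) = 202]
2. F_y = -4/3  [2·signedArea(FAD) = 404/3 ∩ 2·signedArea(FDE) = 202]
   → F = (-16, -4/3)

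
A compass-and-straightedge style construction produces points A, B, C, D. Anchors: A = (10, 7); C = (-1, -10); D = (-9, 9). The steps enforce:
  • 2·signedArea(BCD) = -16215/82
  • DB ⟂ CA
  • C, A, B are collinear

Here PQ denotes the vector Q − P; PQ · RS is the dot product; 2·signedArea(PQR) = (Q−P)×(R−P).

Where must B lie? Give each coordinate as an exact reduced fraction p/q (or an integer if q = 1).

B = (435/82, -21/82)

1. B_x = 435/82  [C, A, B are collinear ∩ DB ⟂ CA]
2. B_y = -21/82  [C, A, B are collinear ∩ DB ⟂ CA]
   → B = (435/82, -21/82)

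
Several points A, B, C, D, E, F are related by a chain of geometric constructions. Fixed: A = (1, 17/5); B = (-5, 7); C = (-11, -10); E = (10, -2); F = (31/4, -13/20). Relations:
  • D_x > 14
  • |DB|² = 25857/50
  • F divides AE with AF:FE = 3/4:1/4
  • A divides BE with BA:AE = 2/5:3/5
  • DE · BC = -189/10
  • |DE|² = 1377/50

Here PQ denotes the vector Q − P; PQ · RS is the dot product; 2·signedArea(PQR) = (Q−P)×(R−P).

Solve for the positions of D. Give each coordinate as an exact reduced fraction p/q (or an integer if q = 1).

D = (29/2, -47/10)

1. D_x = 29/2  [line 6·x + 17·y + -71/10 = 0 ∩ |DB|² = 25857/50]
2. D_y = -47/10  [line 6·x + 17·y + -71/10 = 0 ∩ |DB|² = 25857/50]
   → D = (29/2, -47/10)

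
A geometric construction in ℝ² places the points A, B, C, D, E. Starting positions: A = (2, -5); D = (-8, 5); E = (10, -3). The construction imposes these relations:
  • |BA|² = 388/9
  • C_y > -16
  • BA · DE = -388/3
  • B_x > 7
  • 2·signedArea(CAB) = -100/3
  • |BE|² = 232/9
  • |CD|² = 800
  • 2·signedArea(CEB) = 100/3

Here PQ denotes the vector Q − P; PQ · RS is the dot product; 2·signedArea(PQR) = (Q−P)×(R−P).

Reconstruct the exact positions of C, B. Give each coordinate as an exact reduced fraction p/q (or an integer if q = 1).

1. B_x = 8  [line -18·x + 8·y + 616/3 = 0 ∩ |BA|² = 388/9]
2. B_y = -23/3  [line -18·x + 8·y + 616/3 = 0 ∩ |BA|² = 388/9]
   → B = (8, -23/3)
3. C_x = 12  [2·signedArea(CEB) = 100/3 ∩ 2·signedArea(CAB) = -100/3]
4. C_y = -15  [2·signedArea(CEB) = 100/3 ∩ 2·signedArea(CAB) = -100/3]
   → C = (12, -15)

B = (8, -23/3)
C = (12, -15)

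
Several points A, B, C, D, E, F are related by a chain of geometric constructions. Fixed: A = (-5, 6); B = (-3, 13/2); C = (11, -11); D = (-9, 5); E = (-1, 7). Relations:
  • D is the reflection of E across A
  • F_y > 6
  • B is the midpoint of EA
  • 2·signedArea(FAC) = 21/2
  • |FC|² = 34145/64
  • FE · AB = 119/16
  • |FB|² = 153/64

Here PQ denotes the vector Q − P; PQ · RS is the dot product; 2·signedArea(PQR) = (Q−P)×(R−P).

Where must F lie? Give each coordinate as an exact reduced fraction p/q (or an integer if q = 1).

1. F_x = -9/2  [2·signedArea(FAC) = 21/2 ∩ FE · AB = 119/16]
2. F_y = 49/8  [2·signedArea(FAC) = 21/2 ∩ FE · AB = 119/16]
   → F = (-9/2, 49/8)

F = (-9/2, 49/8)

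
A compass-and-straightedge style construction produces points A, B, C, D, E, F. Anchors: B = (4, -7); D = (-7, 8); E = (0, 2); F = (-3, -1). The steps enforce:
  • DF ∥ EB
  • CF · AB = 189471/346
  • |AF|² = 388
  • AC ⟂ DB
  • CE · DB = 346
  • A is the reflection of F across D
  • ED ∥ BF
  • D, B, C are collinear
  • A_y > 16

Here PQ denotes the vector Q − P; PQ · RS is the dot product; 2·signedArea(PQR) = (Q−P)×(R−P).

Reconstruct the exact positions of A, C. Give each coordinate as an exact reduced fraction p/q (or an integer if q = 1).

1. A_x = -11  [A is the reflection of F across D]
2. A_y = 17  [A is the reflection of F across D]
   → A = (-11, 17)
3. C_x = -4391/346  [D, B, C are collinear ∩ AC ⟂ DB]
4. C_y = 5453/346  [D, B, C are collinear ∩ AC ⟂ DB]
   → C = (-4391/346, 5453/346)

A = (-11, 17)
C = (-4391/346, 5453/346)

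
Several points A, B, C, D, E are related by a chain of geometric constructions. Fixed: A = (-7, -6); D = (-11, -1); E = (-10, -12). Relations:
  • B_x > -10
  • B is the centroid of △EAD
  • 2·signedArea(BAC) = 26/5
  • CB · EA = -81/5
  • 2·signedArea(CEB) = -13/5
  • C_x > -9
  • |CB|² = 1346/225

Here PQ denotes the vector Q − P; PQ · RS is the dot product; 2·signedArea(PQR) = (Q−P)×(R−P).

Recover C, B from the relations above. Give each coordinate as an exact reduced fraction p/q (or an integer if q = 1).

B = (-28/3, -19/3)
C = (-43/5, -4)

1. B_x = -28/3  [B is the centroid of △EAD]
2. B_y = -19/3  [B is the centroid of △EAD]
   → B = (-28/3, -19/3)
3. C_x = -43/5  [2·signedArea(CEB) = -13/5 ∩ CB · EA = -81/5]
4. C_y = -4  [2·signedArea(CEB) = -13/5 ∩ CB · EA = -81/5]
   → C = (-43/5, -4)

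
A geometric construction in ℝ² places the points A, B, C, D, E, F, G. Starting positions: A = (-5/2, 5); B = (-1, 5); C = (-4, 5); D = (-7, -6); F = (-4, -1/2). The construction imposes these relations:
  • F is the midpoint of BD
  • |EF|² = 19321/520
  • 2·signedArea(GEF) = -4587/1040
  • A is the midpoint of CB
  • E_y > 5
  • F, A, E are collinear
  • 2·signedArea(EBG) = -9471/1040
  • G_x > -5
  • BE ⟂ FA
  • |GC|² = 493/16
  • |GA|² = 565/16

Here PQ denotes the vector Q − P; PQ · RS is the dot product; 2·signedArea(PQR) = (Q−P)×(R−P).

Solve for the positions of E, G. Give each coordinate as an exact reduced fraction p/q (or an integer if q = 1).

E = (-623/260, 1399/260)
G = (-19/4, -1/2)

1. E_x = -623/260  [F, A, E are collinear ∩ BE ⟂ FA]
2. E_y = 1399/260  [F, A, E are collinear ∩ BE ⟂ FA]
   → E = (-623/260, 1399/260)
3. G_x = -19/4  [2·signedArea(GEF) = -4587/1040 ∩ 2·signedArea(EBG) = -9471/1040]
4. G_y = -1/2  [2·signedArea(GEF) = -4587/1040 ∩ 2·signedArea(EBG) = -9471/1040]
   → G = (-19/4, -1/2)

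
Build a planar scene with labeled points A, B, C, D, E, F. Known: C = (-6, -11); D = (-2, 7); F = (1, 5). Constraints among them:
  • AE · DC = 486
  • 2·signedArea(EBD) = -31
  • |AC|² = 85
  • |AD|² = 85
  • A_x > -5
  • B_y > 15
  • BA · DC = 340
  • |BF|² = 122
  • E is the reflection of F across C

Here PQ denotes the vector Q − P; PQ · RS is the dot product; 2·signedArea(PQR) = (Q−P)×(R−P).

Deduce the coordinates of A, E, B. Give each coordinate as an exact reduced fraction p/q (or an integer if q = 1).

1. E_x = -13  [E is the reflection of F across C]
2. E_y = -27  [E is the reflection of F across C]
   → E = (-13, -27)
3. B_x = 0  [line 34·x + -11·y + 176 = 0 ∩ |BF|² = 122]
4. B_y = 16  [line 34·x + -11·y + 176 = 0 ∩ |BF|² = 122]
   → B = (0, 16)
5. A_x = -4  [line 4·x + 18·y + 52 = 0 ∩ |AC|² = 85]
6. A_y = -2  [line 4·x + 18·y + 52 = 0 ∩ |AC|² = 85]
   → A = (-4, -2)

A = (-4, -2)
B = (0, 16)
E = (-13, -27)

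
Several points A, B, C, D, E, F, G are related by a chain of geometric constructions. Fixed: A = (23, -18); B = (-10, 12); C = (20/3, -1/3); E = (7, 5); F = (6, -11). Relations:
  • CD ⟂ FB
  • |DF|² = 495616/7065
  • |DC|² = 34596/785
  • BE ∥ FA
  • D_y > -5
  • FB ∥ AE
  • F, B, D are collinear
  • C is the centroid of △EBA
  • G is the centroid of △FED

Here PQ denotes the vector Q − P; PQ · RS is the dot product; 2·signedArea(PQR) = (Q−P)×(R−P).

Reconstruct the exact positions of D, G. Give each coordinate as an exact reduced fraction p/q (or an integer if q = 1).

1. D_x = 2866/2355  [F, B, D are collinear ∩ CD ⟂ FB]
2. D_y = -9713/2355  [F, B, D are collinear ∩ CD ⟂ FB]
   → D = (2866/2355, -9713/2355)
3. G_x = 33481/7065  [G is the centroid of △FED]
4. G_y = -23843/7065  [G is the centroid of △FED]
   → G = (33481/7065, -23843/7065)

D = (2866/2355, -9713/2355)
G = (33481/7065, -23843/7065)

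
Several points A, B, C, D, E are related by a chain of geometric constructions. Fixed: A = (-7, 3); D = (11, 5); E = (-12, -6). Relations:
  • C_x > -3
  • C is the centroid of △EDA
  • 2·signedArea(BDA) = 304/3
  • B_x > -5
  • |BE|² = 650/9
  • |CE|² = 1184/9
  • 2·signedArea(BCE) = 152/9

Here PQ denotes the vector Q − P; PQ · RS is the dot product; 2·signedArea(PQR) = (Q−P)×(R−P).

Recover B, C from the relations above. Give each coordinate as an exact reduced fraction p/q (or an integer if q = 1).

B = (-13/3, -7/3)
C = (-8/3, 2/3)

1. B_x = -13/3  [line 2·x + -18·y + -100/3 = 0 ∩ |BE|² = 650/9]
2. B_y = -7/3  [line 2·x + -18·y + -100/3 = 0 ∩ |BE|² = 650/9]
   → B = (-13/3, -7/3)
3. C_x = -8/3  [2·signedArea(BCE) = 152/9 ∩ C is the centroid of △EDA]
4. C_y = 2/3  [2·signedArea(BCE) = 152/9 ∩ C is the centroid of △EDA]
   → C = (-8/3, 2/3)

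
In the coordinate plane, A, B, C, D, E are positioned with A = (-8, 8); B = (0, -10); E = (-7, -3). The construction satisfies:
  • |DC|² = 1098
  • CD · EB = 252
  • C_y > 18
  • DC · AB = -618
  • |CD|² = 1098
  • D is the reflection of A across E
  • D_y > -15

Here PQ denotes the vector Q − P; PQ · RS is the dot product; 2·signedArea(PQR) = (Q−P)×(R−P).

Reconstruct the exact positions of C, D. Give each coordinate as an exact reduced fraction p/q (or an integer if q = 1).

C = (-9, 19)
D = (-6, -14)

1. D_x = -6  [D is the reflection of A across E]
2. D_y = -14  [D is the reflection of A across E]
   → D = (-6, -14)
3. C_x = -9  [CD · EB = 252 ∩ DC · AB = -618]
4. C_y = 19  [CD · EB = 252 ∩ DC · AB = -618]
   → C = (-9, 19)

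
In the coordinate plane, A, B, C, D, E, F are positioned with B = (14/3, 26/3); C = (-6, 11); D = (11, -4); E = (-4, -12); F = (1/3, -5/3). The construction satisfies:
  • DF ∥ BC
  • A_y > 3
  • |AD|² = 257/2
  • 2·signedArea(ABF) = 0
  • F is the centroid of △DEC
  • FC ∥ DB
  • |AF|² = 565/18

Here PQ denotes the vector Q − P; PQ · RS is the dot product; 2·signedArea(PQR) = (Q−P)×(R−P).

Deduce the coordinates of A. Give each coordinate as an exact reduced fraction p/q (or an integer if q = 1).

A = (5/2, 7/2)

1. A_x = 5/2  [line 31/3·x + -13/3·y + -32/3 = 0 ∩ |AF|² = 565/18]
2. A_y = 7/2  [line 31/3·x + -13/3·y + -32/3 = 0 ∩ |AF|² = 565/18]
   → A = (5/2, 7/2)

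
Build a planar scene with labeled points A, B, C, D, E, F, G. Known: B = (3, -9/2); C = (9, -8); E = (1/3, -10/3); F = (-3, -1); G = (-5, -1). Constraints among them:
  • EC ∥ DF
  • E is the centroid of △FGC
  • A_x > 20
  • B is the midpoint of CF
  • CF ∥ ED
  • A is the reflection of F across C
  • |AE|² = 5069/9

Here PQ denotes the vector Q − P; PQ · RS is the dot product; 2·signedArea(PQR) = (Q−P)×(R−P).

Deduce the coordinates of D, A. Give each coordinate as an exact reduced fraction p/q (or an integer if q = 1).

A = (21, -15)
D = (-35/3, 11/3)

1. D_x = -35/3  [EC ∥ DF ∩ CF ∥ ED]
2. D_y = 11/3  [EC ∥ DF ∩ CF ∥ ED]
   → D = (-35/3, 11/3)
3. A_x = 21  [A is the reflection of F across C]
4. A_y = -15  [A is the reflection of F across C]
   → A = (21, -15)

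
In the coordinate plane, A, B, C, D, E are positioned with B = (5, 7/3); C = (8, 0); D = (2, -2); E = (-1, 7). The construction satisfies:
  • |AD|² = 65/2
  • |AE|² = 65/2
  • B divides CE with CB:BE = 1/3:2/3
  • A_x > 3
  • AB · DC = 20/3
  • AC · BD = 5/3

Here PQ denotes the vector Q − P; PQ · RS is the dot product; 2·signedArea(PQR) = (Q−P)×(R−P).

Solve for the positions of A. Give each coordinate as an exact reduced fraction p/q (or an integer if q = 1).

A = (7/2, 7/2)

1. A_x = 7/2  [AC · BD = 5/3 ∩ AB · DC = 20/3]
2. A_y = 7/2  [AC · BD = 5/3 ∩ AB · DC = 20/3]
   → A = (7/2, 7/2)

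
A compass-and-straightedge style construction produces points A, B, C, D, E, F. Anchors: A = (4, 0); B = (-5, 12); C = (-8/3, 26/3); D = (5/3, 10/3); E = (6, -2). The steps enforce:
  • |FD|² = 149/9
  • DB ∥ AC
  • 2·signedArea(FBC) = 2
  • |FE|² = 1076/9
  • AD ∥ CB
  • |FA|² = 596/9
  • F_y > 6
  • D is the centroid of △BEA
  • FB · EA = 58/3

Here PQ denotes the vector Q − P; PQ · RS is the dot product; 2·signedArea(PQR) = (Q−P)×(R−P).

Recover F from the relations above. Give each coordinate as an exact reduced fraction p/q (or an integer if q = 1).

F = (-2/3, 20/3)

1. F_x = -2/3  [FB · EA = 58/3 ∩ 2·signedArea(FBC) = 2]
2. F_y = 20/3  [FB · EA = 58/3 ∩ 2·signedArea(FBC) = 2]
   → F = (-2/3, 20/3)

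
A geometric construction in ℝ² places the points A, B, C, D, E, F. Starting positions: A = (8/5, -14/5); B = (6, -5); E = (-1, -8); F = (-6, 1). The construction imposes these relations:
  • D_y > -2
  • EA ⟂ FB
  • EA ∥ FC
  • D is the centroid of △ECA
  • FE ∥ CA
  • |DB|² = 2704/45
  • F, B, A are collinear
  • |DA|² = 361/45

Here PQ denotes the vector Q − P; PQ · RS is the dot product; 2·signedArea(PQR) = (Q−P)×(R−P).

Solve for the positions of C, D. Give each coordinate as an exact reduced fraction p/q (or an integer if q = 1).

1. C_x = -17/5  [FE ∥ CA ∩ EA ∥ FC]
2. C_y = 31/5  [FE ∥ CA ∩ EA ∥ FC]
   → C = (-17/5, 31/5)
3. D_x = -14/15  [D is the centroid of △ECA]
4. D_y = -23/15  [D is the centroid of △ECA]
   → D = (-14/15, -23/15)

C = (-17/5, 31/5)
D = (-14/15, -23/15)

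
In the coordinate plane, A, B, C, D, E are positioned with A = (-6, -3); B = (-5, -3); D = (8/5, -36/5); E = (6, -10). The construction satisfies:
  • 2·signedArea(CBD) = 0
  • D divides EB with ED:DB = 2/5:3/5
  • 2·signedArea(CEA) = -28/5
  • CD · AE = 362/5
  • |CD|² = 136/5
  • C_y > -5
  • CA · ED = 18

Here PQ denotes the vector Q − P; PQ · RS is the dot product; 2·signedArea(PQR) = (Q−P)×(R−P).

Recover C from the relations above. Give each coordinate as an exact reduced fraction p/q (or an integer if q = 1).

C = (-14/5, -22/5)

1. C_x = -14/5  [2·signedArea(CBD) = 0 ∩ CD · AE = 362/5]
2. C_y = -22/5  [2·signedArea(CBD) = 0 ∩ CD · AE = 362/5]
   → C = (-14/5, -22/5)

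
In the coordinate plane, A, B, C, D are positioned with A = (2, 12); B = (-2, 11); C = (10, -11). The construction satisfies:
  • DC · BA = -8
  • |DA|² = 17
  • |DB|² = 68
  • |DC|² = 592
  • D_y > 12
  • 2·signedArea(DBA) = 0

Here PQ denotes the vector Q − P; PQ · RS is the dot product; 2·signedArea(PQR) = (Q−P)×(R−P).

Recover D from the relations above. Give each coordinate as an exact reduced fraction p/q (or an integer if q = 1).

D = (6, 13)

1. D_x = 6  [2·signedArea(DBA) = 0 ∩ DC · BA = -8]
2. D_y = 13  [2·signedArea(DBA) = 0 ∩ DC · BA = -8]
   → D = (6, 13)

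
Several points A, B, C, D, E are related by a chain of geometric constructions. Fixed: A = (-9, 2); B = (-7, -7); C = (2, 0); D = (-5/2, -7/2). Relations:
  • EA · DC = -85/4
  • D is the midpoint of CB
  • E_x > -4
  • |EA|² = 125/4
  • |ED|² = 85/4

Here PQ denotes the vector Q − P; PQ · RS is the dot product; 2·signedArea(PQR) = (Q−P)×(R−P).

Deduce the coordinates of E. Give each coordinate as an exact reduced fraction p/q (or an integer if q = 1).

E = (-7/2, 1)

1. E_x = -7/2  [line -9/2·x + -7/2·y + -49/4 = 0 ∩ |EA|² = 125/4]
2. E_y = 1  [line -9/2·x + -7/2·y + -49/4 = 0 ∩ |EA|² = 125/4]
   → E = (-7/2, 1)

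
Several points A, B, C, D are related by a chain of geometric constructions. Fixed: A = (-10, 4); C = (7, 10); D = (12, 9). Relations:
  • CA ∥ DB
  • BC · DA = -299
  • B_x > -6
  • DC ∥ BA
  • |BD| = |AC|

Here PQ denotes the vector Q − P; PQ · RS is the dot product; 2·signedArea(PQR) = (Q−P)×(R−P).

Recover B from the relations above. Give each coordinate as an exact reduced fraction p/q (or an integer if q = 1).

B = (-5, 3)

1. B_x = -5  [DC ∥ BA ∩ CA ∥ DB]
2. B_y = 3  [DC ∥ BA ∩ CA ∥ DB]
   → B = (-5, 3)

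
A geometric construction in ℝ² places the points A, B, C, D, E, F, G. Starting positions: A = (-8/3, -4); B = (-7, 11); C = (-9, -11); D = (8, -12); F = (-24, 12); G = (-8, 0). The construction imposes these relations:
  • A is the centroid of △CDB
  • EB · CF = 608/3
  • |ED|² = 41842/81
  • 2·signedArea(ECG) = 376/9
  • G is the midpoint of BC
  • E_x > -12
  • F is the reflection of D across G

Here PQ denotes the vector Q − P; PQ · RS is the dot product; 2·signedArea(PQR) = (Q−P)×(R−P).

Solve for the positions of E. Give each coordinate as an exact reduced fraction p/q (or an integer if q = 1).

1. E_x = -107/9  [2·signedArea(ECG) = 376/9 ∩ EB · CF = 608/3]
2. E_y = -1  [2·signedArea(ECG) = 376/9 ∩ EB · CF = 608/3]
   → E = (-107/9, -1)

E = (-107/9, -1)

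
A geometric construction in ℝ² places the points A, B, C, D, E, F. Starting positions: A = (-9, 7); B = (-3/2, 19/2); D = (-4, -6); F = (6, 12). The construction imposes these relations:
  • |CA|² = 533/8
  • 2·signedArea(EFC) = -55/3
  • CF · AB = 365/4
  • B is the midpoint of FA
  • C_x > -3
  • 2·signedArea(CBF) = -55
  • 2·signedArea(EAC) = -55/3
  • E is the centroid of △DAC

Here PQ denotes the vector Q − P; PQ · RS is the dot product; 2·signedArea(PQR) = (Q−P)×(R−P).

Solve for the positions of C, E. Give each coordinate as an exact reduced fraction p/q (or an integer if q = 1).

C = (-11/4, 7/4)
E = (-21/4, 11/12)

1. C_x = -11/4  [CF · AB = 365/4 ∩ 2·signedArea(CBF) = -55]
2. C_y = 7/4  [CF · AB = 365/4 ∩ 2·signedArea(CBF) = -55]
   → C = (-11/4, 7/4)
3. E_x = -21/4  [E is the centroid of △DAC]
4. E_y = 11/12  [E is the centroid of △DAC]
   → E = (-21/4, 11/12)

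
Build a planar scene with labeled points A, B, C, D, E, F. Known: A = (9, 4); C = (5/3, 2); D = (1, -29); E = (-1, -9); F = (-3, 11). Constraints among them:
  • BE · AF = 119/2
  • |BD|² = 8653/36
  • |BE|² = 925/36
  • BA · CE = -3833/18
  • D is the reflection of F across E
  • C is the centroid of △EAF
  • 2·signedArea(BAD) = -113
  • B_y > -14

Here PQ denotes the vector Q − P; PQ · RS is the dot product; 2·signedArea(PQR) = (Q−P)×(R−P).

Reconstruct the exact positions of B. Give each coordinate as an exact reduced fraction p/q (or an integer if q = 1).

B = (4/3, -27/2)

1. B_x = 4/3  [2·signedArea(BAD) = -113 ∩ BE · AF = 119/2]
2. B_y = -27/2  [2·signedArea(BAD) = -113 ∩ BE · AF = 119/2]
   → B = (4/3, -27/2)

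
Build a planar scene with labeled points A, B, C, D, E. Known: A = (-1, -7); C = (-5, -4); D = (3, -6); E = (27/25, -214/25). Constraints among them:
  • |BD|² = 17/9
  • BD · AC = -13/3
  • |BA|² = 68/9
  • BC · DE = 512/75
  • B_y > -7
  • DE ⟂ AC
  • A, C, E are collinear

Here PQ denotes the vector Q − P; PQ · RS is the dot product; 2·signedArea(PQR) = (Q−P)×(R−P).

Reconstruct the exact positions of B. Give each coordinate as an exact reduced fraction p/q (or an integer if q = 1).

1. B_x = 5/3  [BD · AC = -13/3 ∩ BC · DE = 512/75]
2. B_y = -19/3  [BD · AC = -13/3 ∩ BC · DE = 512/75]
   → B = (5/3, -19/3)

B = (5/3, -19/3)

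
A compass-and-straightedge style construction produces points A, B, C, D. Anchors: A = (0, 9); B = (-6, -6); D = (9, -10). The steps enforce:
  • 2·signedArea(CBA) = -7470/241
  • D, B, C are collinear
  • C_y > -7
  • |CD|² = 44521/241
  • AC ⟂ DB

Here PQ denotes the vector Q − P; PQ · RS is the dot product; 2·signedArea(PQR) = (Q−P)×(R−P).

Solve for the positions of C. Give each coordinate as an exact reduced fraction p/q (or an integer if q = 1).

1. C_x = -996/241  [D, B, C are collinear ∩ AC ⟂ DB]
2. C_y = -1566/241  [D, B, C are collinear ∩ AC ⟂ DB]
   → C = (-996/241, -1566/241)

C = (-996/241, -1566/241)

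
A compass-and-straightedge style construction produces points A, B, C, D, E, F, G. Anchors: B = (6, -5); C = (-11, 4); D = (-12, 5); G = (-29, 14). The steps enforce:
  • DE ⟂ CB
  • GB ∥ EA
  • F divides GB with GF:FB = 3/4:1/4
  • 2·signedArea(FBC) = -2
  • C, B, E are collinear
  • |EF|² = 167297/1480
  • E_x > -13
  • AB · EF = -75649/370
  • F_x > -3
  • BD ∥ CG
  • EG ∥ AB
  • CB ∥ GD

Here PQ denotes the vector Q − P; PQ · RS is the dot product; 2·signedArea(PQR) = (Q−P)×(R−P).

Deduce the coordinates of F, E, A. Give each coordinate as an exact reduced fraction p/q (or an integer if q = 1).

A = (4219/185, -2658/185)
E = (-2256/185, 857/185)
F = (-11/4, -1/4)

1. F_x = -11/4  [F divides GB with GF:FB = 3/4:1/4]
2. F_y = -1/4  [F divides GB with GF:FB = 3/4:1/4]
   → F = (-11/4, -1/4)
3. E_x = -2256/185  [C, B, E are collinear ∩ DE ⟂ CB]
4. E_y = 857/185  [C, B, E are collinear ∩ DE ⟂ CB]
   → E = (-2256/185, 857/185)
5. A_x = 4219/185  [EG ∥ AB ∩ GB ∥ EA]
6. A_y = -2658/185  [EG ∥ AB ∩ GB ∥ EA]
   → A = (4219/185, -2658/185)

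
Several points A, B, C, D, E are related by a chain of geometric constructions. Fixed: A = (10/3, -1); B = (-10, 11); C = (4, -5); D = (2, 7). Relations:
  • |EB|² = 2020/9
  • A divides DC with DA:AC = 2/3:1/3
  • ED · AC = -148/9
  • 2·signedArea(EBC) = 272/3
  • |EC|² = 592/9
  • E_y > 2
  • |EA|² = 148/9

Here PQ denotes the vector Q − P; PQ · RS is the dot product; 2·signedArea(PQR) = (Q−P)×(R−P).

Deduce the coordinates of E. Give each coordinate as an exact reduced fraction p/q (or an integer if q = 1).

E = (8/3, 3)

1. E_x = 8/3  [2·signedArea(EBC) = 272/3 ∩ ED · AC = -148/9]
2. E_y = 3  [2·signedArea(EBC) = 272/3 ∩ ED · AC = -148/9]
   → E = (8/3, 3)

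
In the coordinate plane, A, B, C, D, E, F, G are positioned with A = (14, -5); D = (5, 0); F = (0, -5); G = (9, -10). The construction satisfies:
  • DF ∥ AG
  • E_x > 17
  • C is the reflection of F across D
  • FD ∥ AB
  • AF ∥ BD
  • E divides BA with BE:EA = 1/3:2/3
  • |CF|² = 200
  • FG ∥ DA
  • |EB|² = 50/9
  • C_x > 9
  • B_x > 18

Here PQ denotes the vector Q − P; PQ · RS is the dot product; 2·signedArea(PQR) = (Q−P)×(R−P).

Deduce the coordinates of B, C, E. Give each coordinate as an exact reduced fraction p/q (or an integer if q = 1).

1. B_x = 19  [AF ∥ BD ∩ FD ∥ AB]
2. B_y = 0  [AF ∥ BD ∩ FD ∥ AB]
   → B = (19, 0)
3. C_x = 10  [C is the reflection of F across D]
4. C_y = 5  [C is the reflection of F across D]
   → C = (10, 5)
5. E_x = 52/3  [E divides BA with BE:EA = 1/3:2/3]
6. E_y = -5/3  [E divides BA with BE:EA = 1/3:2/3]
   → E = (52/3, -5/3)

B = (19, 0)
C = (10, 5)
E = (52/3, -5/3)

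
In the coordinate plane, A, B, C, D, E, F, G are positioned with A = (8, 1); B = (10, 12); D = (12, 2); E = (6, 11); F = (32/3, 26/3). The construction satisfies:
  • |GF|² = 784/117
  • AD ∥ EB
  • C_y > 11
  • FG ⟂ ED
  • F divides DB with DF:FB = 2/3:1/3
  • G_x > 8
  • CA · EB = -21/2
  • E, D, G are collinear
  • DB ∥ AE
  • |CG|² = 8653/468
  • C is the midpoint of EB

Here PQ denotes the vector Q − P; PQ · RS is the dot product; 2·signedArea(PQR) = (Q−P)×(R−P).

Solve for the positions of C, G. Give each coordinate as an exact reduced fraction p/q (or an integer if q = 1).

1. C_x = 8  [C is the midpoint of EB]
2. C_y = 23/2  [C is the midpoint of EB]
   → C = (8, 23/2)
3. G_x = 332/39  [E, D, G are collinear ∩ FG ⟂ ED]
4. G_y = 94/13  [E, D, G are collinear ∩ FG ⟂ ED]
   → G = (332/39, 94/13)

C = (8, 23/2)
G = (332/39, 94/13)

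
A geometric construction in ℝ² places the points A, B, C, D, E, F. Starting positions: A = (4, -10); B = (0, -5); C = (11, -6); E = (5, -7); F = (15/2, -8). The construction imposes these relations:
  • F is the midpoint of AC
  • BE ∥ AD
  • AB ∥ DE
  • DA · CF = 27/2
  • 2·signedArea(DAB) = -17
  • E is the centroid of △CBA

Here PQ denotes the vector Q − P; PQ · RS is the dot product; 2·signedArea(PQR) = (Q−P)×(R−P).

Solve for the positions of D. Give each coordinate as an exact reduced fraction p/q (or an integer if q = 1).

1. D_x = 9  [AB ∥ DE ∩ BE ∥ AD]
2. D_y = -12  [AB ∥ DE ∩ BE ∥ AD]
   → D = (9, -12)

D = (9, -12)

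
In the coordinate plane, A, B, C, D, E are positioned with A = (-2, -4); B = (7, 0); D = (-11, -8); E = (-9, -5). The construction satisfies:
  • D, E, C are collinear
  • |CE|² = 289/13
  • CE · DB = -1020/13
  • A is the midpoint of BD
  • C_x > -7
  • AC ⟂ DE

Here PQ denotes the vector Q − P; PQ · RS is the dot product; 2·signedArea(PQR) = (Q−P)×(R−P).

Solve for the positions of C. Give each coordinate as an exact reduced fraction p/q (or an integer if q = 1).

1. C_x = -83/13  [D, E, C are collinear ∩ AC ⟂ DE]
2. C_y = -14/13  [D, E, C are collinear ∩ AC ⟂ DE]
   → C = (-83/13, -14/13)

C = (-83/13, -14/13)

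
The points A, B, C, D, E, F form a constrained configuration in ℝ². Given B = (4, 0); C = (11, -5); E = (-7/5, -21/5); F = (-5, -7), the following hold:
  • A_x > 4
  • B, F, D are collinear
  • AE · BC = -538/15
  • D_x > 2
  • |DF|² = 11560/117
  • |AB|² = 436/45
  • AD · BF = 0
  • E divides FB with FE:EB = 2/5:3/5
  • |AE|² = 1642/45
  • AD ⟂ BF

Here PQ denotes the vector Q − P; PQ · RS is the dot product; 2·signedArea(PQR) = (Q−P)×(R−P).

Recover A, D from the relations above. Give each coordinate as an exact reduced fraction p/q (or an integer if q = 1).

1. A_x = 68/15  [line -7·x + 5·y + 706/15 = 0 ∩ |AE|² = 1642/45]
2. A_y = -46/15  [line -7·x + 5·y + 706/15 = 0 ∩ |AE|² = 1642/45]
   → A = (68/15, -46/15)
3. D_x = 37/13  [AD · BF = 0 ∩ B, F, D are collinear]
4. D_y = -35/39  [AD · BF = 0 ∩ B, F, D are collinear]
   → D = (37/13, -35/39)

A = (68/15, -46/15)
D = (37/13, -35/39)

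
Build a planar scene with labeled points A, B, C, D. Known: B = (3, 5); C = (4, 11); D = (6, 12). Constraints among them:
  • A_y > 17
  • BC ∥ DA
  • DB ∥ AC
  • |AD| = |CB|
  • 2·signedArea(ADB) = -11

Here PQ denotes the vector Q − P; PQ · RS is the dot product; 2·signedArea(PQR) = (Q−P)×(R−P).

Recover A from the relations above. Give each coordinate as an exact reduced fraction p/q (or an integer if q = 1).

A = (7, 18)

1. A_x = 7  [DB ∥ AC ∩ BC ∥ DA]
2. A_y = 18  [DB ∥ AC ∩ BC ∥ DA]
   → A = (7, 18)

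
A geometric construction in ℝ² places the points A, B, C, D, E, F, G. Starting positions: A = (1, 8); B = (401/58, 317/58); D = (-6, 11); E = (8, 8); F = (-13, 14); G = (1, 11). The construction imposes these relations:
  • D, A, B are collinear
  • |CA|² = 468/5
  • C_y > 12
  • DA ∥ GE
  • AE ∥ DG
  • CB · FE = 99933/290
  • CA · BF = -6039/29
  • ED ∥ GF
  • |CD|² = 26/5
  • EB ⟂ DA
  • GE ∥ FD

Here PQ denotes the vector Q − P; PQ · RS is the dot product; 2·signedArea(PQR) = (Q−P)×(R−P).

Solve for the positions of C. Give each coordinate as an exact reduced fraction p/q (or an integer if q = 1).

1. C_x = -37/5  [CA · BF = -6039/29 ∩ CB · FE = 99933/290]
2. C_y = 64/5  [CA · BF = -6039/29 ∩ CB · FE = 99933/290]
   → C = (-37/5, 64/5)

C = (-37/5, 64/5)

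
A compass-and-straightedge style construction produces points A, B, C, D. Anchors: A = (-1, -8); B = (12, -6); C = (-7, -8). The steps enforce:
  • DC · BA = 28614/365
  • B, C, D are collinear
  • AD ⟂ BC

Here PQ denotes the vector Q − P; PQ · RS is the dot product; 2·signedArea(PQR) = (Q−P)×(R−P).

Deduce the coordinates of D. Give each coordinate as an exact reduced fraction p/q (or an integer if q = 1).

D = (-389/365, -2692/365)

1. D_x = -389/365  [B, C, D are collinear ∩ AD ⟂ BC]
2. D_y = -2692/365  [B, C, D are collinear ∩ AD ⟂ BC]
   → D = (-389/365, -2692/365)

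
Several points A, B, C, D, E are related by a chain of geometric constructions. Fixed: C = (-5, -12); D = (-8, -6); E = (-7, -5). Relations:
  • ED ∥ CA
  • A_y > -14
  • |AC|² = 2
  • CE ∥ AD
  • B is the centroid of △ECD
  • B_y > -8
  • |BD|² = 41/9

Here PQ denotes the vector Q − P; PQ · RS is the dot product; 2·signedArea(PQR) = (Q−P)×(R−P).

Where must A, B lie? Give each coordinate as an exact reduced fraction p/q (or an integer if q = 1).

A = (-6, -13)
B = (-20/3, -23/3)

1. A_x = -6  [CE ∥ AD ∩ ED ∥ CA]
2. A_y = -13  [CE ∥ AD ∩ ED ∥ CA]
   → A = (-6, -13)
3. B_x = -20/3  [B is the centroid of △ECD]
4. B_y = -23/3  [B is the centroid of △ECD]
   → B = (-20/3, -23/3)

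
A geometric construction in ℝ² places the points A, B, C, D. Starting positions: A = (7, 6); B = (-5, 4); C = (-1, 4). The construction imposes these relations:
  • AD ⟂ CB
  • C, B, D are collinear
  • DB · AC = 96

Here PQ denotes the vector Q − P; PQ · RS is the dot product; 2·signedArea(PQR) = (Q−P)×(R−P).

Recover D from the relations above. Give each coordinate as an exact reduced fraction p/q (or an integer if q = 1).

D = (7, 4)

1. D_x = 7  [C, B, D are collinear ∩ AD ⟂ CB]
2. D_y = 4  [C, B, D are collinear ∩ AD ⟂ CB]
   → D = (7, 4)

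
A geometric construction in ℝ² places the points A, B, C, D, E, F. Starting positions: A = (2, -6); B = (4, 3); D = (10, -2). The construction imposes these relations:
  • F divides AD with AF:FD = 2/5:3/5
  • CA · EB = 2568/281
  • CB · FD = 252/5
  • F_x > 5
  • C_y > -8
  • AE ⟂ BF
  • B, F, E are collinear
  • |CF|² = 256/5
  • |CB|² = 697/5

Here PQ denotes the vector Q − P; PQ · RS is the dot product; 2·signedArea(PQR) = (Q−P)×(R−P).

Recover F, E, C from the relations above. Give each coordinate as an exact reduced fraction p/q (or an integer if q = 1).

C = (-6/5, -38/5)
E = (7546/1405, -7662/1405)
F = (26/5, -22/5)

1. F_x = 26/5  [F divides AD with AF:FD = 2/5:3/5]
2. F_y = -22/5  [F divides AD with AF:FD = 2/5:3/5]
   → F = (26/5, -22/5)
3. E_x = 7546/1405  [B, F, E are collinear ∩ AE ⟂ BF]
4. E_y = -7662/1405  [B, F, E are collinear ∩ AE ⟂ BF]
   → E = (7546/1405, -7662/1405)
5. C_x = -6/5  [CB · FD = 252/5 ∩ CA · EB = 2568/281]
6. C_y = -38/5  [CB · FD = 252/5 ∩ CA · EB = 2568/281]
   → C = (-6/5, -38/5)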